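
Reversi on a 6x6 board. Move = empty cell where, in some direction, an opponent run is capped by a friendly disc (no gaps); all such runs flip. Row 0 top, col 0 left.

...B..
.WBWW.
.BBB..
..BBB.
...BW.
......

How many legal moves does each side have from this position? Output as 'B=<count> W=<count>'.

-- B to move --
(0,0): flips 1 -> legal
(0,1): flips 1 -> legal
(0,2): no bracket -> illegal
(0,4): flips 1 -> legal
(0,5): flips 1 -> legal
(1,0): flips 1 -> legal
(1,5): flips 2 -> legal
(2,0): no bracket -> illegal
(2,4): no bracket -> illegal
(2,5): flips 1 -> legal
(3,5): no bracket -> illegal
(4,5): flips 1 -> legal
(5,3): no bracket -> illegal
(5,4): flips 1 -> legal
(5,5): flips 1 -> legal
B mobility = 10
-- W to move --
(0,1): no bracket -> illegal
(0,2): no bracket -> illegal
(0,4): no bracket -> illegal
(1,0): no bracket -> illegal
(2,0): no bracket -> illegal
(2,4): flips 1 -> legal
(2,5): no bracket -> illegal
(3,0): no bracket -> illegal
(3,1): flips 2 -> legal
(3,5): no bracket -> illegal
(4,1): flips 2 -> legal
(4,2): flips 1 -> legal
(4,5): no bracket -> illegal
(5,2): no bracket -> illegal
(5,3): flips 3 -> legal
(5,4): no bracket -> illegal
W mobility = 5

Answer: B=10 W=5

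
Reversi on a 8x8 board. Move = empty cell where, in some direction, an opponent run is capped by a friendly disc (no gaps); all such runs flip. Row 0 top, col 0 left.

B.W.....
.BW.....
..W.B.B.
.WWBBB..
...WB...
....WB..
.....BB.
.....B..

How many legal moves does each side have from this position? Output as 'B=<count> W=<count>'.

Answer: B=7 W=10

Derivation:
-- B to move --
(0,1): no bracket -> illegal
(0,3): no bracket -> illegal
(1,3): flips 1 -> legal
(2,0): no bracket -> illegal
(2,1): flips 3 -> legal
(2,3): no bracket -> illegal
(3,0): flips 2 -> legal
(4,0): no bracket -> illegal
(4,1): no bracket -> illegal
(4,2): flips 1 -> legal
(4,5): no bracket -> illegal
(5,2): flips 1 -> legal
(5,3): flips 2 -> legal
(6,3): no bracket -> illegal
(6,4): flips 1 -> legal
B mobility = 7
-- W to move --
(0,1): no bracket -> illegal
(1,0): flips 1 -> legal
(1,3): no bracket -> illegal
(1,4): flips 3 -> legal
(1,5): no bracket -> illegal
(1,6): no bracket -> illegal
(1,7): no bracket -> illegal
(2,0): flips 1 -> legal
(2,1): no bracket -> illegal
(2,3): flips 1 -> legal
(2,5): flips 1 -> legal
(2,7): no bracket -> illegal
(3,6): flips 3 -> legal
(3,7): no bracket -> illegal
(4,2): no bracket -> illegal
(4,5): flips 1 -> legal
(4,6): no bracket -> illegal
(5,3): no bracket -> illegal
(5,6): flips 1 -> legal
(5,7): no bracket -> illegal
(6,4): no bracket -> illegal
(6,7): no bracket -> illegal
(7,4): no bracket -> illegal
(7,6): flips 1 -> legal
(7,7): flips 4 -> legal
W mobility = 10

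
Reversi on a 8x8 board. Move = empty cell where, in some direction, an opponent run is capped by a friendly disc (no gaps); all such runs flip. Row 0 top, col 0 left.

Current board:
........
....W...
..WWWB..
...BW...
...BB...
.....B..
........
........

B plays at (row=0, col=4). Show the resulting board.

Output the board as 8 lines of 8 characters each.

Place B at (0,4); scan 8 dirs for brackets.
Dir NW: edge -> no flip
Dir N: edge -> no flip
Dir NE: edge -> no flip
Dir W: first cell '.' (not opp) -> no flip
Dir E: first cell '.' (not opp) -> no flip
Dir SW: first cell '.' (not opp) -> no flip
Dir S: opp run (1,4) (2,4) (3,4) capped by B -> flip
Dir SE: first cell '.' (not opp) -> no flip
All flips: (1,4) (2,4) (3,4)

Answer: ....B...
....B...
..WWBB..
...BB...
...BB...
.....B..
........
........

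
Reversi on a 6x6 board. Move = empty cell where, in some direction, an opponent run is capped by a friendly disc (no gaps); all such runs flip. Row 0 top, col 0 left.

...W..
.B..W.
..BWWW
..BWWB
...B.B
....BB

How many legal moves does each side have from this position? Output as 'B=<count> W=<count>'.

Answer: B=5 W=6

Derivation:
-- B to move --
(0,2): no bracket -> illegal
(0,4): no bracket -> illegal
(0,5): flips 2 -> legal
(1,2): flips 2 -> legal
(1,3): flips 3 -> legal
(1,5): flips 1 -> legal
(4,2): no bracket -> illegal
(4,4): flips 1 -> legal
B mobility = 5
-- W to move --
(0,0): flips 2 -> legal
(0,1): no bracket -> illegal
(0,2): no bracket -> illegal
(1,0): no bracket -> illegal
(1,2): no bracket -> illegal
(1,3): no bracket -> illegal
(2,0): no bracket -> illegal
(2,1): flips 1 -> legal
(3,1): flips 1 -> legal
(4,1): flips 1 -> legal
(4,2): no bracket -> illegal
(4,4): no bracket -> illegal
(5,2): flips 1 -> legal
(5,3): flips 1 -> legal
W mobility = 6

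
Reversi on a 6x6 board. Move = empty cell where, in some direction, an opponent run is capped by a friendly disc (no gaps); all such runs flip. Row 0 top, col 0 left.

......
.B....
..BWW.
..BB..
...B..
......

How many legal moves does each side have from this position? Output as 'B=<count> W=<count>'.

-- B to move --
(1,2): no bracket -> illegal
(1,3): flips 1 -> legal
(1,4): flips 1 -> legal
(1,5): flips 1 -> legal
(2,5): flips 2 -> legal
(3,4): no bracket -> illegal
(3,5): no bracket -> illegal
B mobility = 4
-- W to move --
(0,0): no bracket -> illegal
(0,1): no bracket -> illegal
(0,2): no bracket -> illegal
(1,0): no bracket -> illegal
(1,2): no bracket -> illegal
(1,3): no bracket -> illegal
(2,0): no bracket -> illegal
(2,1): flips 1 -> legal
(3,1): no bracket -> illegal
(3,4): no bracket -> illegal
(4,1): flips 1 -> legal
(4,2): flips 1 -> legal
(4,4): no bracket -> illegal
(5,2): no bracket -> illegal
(5,3): flips 2 -> legal
(5,4): no bracket -> illegal
W mobility = 4

Answer: B=4 W=4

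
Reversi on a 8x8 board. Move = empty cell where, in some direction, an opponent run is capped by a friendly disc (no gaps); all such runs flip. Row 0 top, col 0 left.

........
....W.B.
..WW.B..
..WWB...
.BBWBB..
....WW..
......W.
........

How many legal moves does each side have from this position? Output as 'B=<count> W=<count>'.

-- B to move --
(0,3): flips 1 -> legal
(0,4): no bracket -> illegal
(0,5): flips 3 -> legal
(1,1): flips 2 -> legal
(1,2): flips 3 -> legal
(1,3): no bracket -> illegal
(1,5): no bracket -> illegal
(2,1): no bracket -> illegal
(2,4): flips 1 -> legal
(3,1): flips 2 -> legal
(4,6): no bracket -> illegal
(5,2): flips 1 -> legal
(5,3): no bracket -> illegal
(5,6): no bracket -> illegal
(5,7): no bracket -> illegal
(6,3): flips 1 -> legal
(6,4): flips 1 -> legal
(6,5): flips 1 -> legal
(6,7): no bracket -> illegal
(7,5): no bracket -> illegal
(7,6): no bracket -> illegal
(7,7): flips 2 -> legal
B mobility = 11
-- W to move --
(0,5): no bracket -> illegal
(0,6): no bracket -> illegal
(0,7): flips 3 -> legal
(1,5): no bracket -> illegal
(1,7): no bracket -> illegal
(2,4): flips 2 -> legal
(2,6): no bracket -> illegal
(2,7): no bracket -> illegal
(3,0): no bracket -> illegal
(3,1): no bracket -> illegal
(3,5): flips 2 -> legal
(3,6): flips 2 -> legal
(4,0): flips 2 -> legal
(4,6): flips 2 -> legal
(5,0): flips 1 -> legal
(5,1): flips 1 -> legal
(5,2): flips 1 -> legal
(5,3): no bracket -> illegal
(5,6): flips 2 -> legal
W mobility = 10

Answer: B=11 W=10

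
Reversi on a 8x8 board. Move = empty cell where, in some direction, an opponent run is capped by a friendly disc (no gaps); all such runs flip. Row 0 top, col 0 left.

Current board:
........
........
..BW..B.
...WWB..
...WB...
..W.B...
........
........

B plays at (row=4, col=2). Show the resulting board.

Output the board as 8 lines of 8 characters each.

Answer: ........
........
..BW..B.
...WWB..
..BBB...
..W.B...
........
........

Derivation:
Place B at (4,2); scan 8 dirs for brackets.
Dir NW: first cell '.' (not opp) -> no flip
Dir N: first cell '.' (not opp) -> no flip
Dir NE: opp run (3,3), next='.' -> no flip
Dir W: first cell '.' (not opp) -> no flip
Dir E: opp run (4,3) capped by B -> flip
Dir SW: first cell '.' (not opp) -> no flip
Dir S: opp run (5,2), next='.' -> no flip
Dir SE: first cell '.' (not opp) -> no flip
All flips: (4,3)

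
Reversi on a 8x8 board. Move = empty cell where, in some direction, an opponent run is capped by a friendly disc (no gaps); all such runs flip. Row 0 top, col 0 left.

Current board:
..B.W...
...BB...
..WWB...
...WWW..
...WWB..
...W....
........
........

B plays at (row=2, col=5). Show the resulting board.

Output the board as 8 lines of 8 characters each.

Answer: ..B.W...
...BB...
..WWBB..
...WWB..
...WWB..
...W....
........
........

Derivation:
Place B at (2,5); scan 8 dirs for brackets.
Dir NW: first cell 'B' (not opp) -> no flip
Dir N: first cell '.' (not opp) -> no flip
Dir NE: first cell '.' (not opp) -> no flip
Dir W: first cell 'B' (not opp) -> no flip
Dir E: first cell '.' (not opp) -> no flip
Dir SW: opp run (3,4) (4,3), next='.' -> no flip
Dir S: opp run (3,5) capped by B -> flip
Dir SE: first cell '.' (not opp) -> no flip
All flips: (3,5)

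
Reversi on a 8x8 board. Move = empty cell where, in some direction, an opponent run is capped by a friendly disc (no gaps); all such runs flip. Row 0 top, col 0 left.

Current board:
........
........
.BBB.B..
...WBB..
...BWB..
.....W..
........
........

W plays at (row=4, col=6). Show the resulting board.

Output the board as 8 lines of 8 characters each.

Answer: ........
........
.BBB.B..
...WBB..
...BWWW.
.....W..
........
........

Derivation:
Place W at (4,6); scan 8 dirs for brackets.
Dir NW: opp run (3,5), next='.' -> no flip
Dir N: first cell '.' (not opp) -> no flip
Dir NE: first cell '.' (not opp) -> no flip
Dir W: opp run (4,5) capped by W -> flip
Dir E: first cell '.' (not opp) -> no flip
Dir SW: first cell 'W' (not opp) -> no flip
Dir S: first cell '.' (not opp) -> no flip
Dir SE: first cell '.' (not opp) -> no flip
All flips: (4,5)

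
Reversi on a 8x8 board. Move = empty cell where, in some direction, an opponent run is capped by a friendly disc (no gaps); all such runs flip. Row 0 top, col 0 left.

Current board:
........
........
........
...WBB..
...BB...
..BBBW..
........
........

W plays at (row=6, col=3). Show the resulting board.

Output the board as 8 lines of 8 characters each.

Answer: ........
........
........
...WBB..
...WB...
..BWBW..
...W....
........

Derivation:
Place W at (6,3); scan 8 dirs for brackets.
Dir NW: opp run (5,2), next='.' -> no flip
Dir N: opp run (5,3) (4,3) capped by W -> flip
Dir NE: opp run (5,4), next='.' -> no flip
Dir W: first cell '.' (not opp) -> no flip
Dir E: first cell '.' (not opp) -> no flip
Dir SW: first cell '.' (not opp) -> no flip
Dir S: first cell '.' (not opp) -> no flip
Dir SE: first cell '.' (not opp) -> no flip
All flips: (4,3) (5,3)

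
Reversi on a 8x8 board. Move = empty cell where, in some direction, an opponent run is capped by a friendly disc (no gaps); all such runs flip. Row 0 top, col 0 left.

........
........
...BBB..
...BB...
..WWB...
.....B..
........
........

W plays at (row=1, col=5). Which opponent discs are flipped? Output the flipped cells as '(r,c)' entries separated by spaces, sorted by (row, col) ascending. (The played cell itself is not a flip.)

Answer: (2,4) (3,3)

Derivation:
Dir NW: first cell '.' (not opp) -> no flip
Dir N: first cell '.' (not opp) -> no flip
Dir NE: first cell '.' (not opp) -> no flip
Dir W: first cell '.' (not opp) -> no flip
Dir E: first cell '.' (not opp) -> no flip
Dir SW: opp run (2,4) (3,3) capped by W -> flip
Dir S: opp run (2,5), next='.' -> no flip
Dir SE: first cell '.' (not opp) -> no flip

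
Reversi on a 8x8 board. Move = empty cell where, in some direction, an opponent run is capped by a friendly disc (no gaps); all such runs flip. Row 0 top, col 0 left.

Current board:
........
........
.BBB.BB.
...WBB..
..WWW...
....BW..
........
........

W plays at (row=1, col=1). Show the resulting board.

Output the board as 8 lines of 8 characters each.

Answer: ........
.W......
.BWB.BB.
...WBB..
..WWW...
....BW..
........
........

Derivation:
Place W at (1,1); scan 8 dirs for brackets.
Dir NW: first cell '.' (not opp) -> no flip
Dir N: first cell '.' (not opp) -> no flip
Dir NE: first cell '.' (not opp) -> no flip
Dir W: first cell '.' (not opp) -> no flip
Dir E: first cell '.' (not opp) -> no flip
Dir SW: first cell '.' (not opp) -> no flip
Dir S: opp run (2,1), next='.' -> no flip
Dir SE: opp run (2,2) capped by W -> flip
All flips: (2,2)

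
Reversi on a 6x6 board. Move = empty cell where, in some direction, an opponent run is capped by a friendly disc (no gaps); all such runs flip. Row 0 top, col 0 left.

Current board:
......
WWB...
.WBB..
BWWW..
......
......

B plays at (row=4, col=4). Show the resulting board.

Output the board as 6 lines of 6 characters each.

Place B at (4,4); scan 8 dirs for brackets.
Dir NW: opp run (3,3) capped by B -> flip
Dir N: first cell '.' (not opp) -> no flip
Dir NE: first cell '.' (not opp) -> no flip
Dir W: first cell '.' (not opp) -> no flip
Dir E: first cell '.' (not opp) -> no flip
Dir SW: first cell '.' (not opp) -> no flip
Dir S: first cell '.' (not opp) -> no flip
Dir SE: first cell '.' (not opp) -> no flip
All flips: (3,3)

Answer: ......
WWB...
.WBB..
BWWB..
....B.
......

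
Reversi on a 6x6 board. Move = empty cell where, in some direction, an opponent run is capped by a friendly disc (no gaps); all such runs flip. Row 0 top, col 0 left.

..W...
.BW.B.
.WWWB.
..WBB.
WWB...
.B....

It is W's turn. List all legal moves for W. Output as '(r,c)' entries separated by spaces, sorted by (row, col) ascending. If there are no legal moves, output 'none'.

(0,0): flips 1 -> legal
(0,1): flips 1 -> legal
(0,3): no bracket -> illegal
(0,4): no bracket -> illegal
(0,5): flips 1 -> legal
(1,0): flips 1 -> legal
(1,3): no bracket -> illegal
(1,5): no bracket -> illegal
(2,0): flips 1 -> legal
(2,5): flips 1 -> legal
(3,1): no bracket -> illegal
(3,5): flips 2 -> legal
(4,3): flips 2 -> legal
(4,4): flips 1 -> legal
(4,5): flips 1 -> legal
(5,0): no bracket -> illegal
(5,2): flips 1 -> legal
(5,3): no bracket -> illegal

Answer: (0,0) (0,1) (0,5) (1,0) (2,0) (2,5) (3,5) (4,3) (4,4) (4,5) (5,2)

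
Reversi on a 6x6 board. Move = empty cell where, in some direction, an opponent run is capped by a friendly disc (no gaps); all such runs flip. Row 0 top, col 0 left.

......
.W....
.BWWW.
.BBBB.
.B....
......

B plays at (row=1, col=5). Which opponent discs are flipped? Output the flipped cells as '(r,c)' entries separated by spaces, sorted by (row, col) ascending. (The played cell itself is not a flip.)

Dir NW: first cell '.' (not opp) -> no flip
Dir N: first cell '.' (not opp) -> no flip
Dir NE: edge -> no flip
Dir W: first cell '.' (not opp) -> no flip
Dir E: edge -> no flip
Dir SW: opp run (2,4) capped by B -> flip
Dir S: first cell '.' (not opp) -> no flip
Dir SE: edge -> no flip

Answer: (2,4)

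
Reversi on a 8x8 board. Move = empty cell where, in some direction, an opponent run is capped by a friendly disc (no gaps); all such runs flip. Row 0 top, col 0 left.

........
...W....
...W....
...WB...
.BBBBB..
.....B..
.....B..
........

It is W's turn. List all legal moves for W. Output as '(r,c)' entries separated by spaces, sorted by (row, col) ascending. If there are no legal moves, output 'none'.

Answer: (3,5) (5,1) (5,3) (5,6) (6,6)

Derivation:
(2,4): no bracket -> illegal
(2,5): no bracket -> illegal
(3,0): no bracket -> illegal
(3,1): no bracket -> illegal
(3,2): no bracket -> illegal
(3,5): flips 1 -> legal
(3,6): no bracket -> illegal
(4,0): no bracket -> illegal
(4,6): no bracket -> illegal
(5,0): no bracket -> illegal
(5,1): flips 1 -> legal
(5,2): no bracket -> illegal
(5,3): flips 1 -> legal
(5,4): no bracket -> illegal
(5,6): flips 2 -> legal
(6,4): no bracket -> illegal
(6,6): flips 2 -> legal
(7,4): no bracket -> illegal
(7,5): no bracket -> illegal
(7,6): no bracket -> illegal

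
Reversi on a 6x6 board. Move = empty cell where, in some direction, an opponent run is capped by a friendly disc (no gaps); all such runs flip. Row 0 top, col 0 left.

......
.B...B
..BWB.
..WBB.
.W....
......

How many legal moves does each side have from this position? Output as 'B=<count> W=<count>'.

Answer: B=4 W=6

Derivation:
-- B to move --
(1,2): flips 1 -> legal
(1,3): flips 1 -> legal
(1,4): no bracket -> illegal
(2,1): no bracket -> illegal
(3,0): no bracket -> illegal
(3,1): flips 1 -> legal
(4,0): no bracket -> illegal
(4,2): flips 1 -> legal
(4,3): no bracket -> illegal
(5,0): no bracket -> illegal
(5,1): no bracket -> illegal
(5,2): no bracket -> illegal
B mobility = 4
-- W to move --
(0,0): no bracket -> illegal
(0,1): no bracket -> illegal
(0,2): no bracket -> illegal
(0,4): no bracket -> illegal
(0,5): no bracket -> illegal
(1,0): no bracket -> illegal
(1,2): flips 1 -> legal
(1,3): no bracket -> illegal
(1,4): no bracket -> illegal
(2,0): no bracket -> illegal
(2,1): flips 1 -> legal
(2,5): flips 1 -> legal
(3,1): no bracket -> illegal
(3,5): flips 2 -> legal
(4,2): no bracket -> illegal
(4,3): flips 1 -> legal
(4,4): no bracket -> illegal
(4,5): flips 1 -> legal
W mobility = 6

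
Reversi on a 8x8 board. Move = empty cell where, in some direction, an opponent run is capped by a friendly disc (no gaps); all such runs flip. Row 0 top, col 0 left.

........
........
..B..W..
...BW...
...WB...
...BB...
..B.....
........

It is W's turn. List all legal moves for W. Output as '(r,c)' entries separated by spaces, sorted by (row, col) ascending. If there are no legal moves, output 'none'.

(1,1): no bracket -> illegal
(1,2): no bracket -> illegal
(1,3): no bracket -> illegal
(2,1): no bracket -> illegal
(2,3): flips 1 -> legal
(2,4): no bracket -> illegal
(3,1): no bracket -> illegal
(3,2): flips 1 -> legal
(3,5): no bracket -> illegal
(4,2): no bracket -> illegal
(4,5): flips 1 -> legal
(5,1): no bracket -> illegal
(5,2): no bracket -> illegal
(5,5): no bracket -> illegal
(6,1): no bracket -> illegal
(6,3): flips 1 -> legal
(6,4): flips 2 -> legal
(6,5): flips 1 -> legal
(7,1): no bracket -> illegal
(7,2): no bracket -> illegal
(7,3): no bracket -> illegal

Answer: (2,3) (3,2) (4,5) (6,3) (6,4) (6,5)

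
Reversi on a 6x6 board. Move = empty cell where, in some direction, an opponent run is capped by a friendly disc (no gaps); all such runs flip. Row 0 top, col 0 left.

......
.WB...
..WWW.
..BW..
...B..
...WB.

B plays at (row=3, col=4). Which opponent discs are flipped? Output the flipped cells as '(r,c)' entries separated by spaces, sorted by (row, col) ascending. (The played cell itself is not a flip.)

Dir NW: opp run (2,3) capped by B -> flip
Dir N: opp run (2,4), next='.' -> no flip
Dir NE: first cell '.' (not opp) -> no flip
Dir W: opp run (3,3) capped by B -> flip
Dir E: first cell '.' (not opp) -> no flip
Dir SW: first cell 'B' (not opp) -> no flip
Dir S: first cell '.' (not opp) -> no flip
Dir SE: first cell '.' (not opp) -> no flip

Answer: (2,3) (3,3)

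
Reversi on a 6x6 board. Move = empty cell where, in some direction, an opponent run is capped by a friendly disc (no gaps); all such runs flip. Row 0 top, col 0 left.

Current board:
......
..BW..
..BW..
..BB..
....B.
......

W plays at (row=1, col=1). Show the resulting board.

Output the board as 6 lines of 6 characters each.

Answer: ......
.WWW..
..BW..
..BB..
....B.
......

Derivation:
Place W at (1,1); scan 8 dirs for brackets.
Dir NW: first cell '.' (not opp) -> no flip
Dir N: first cell '.' (not opp) -> no flip
Dir NE: first cell '.' (not opp) -> no flip
Dir W: first cell '.' (not opp) -> no flip
Dir E: opp run (1,2) capped by W -> flip
Dir SW: first cell '.' (not opp) -> no flip
Dir S: first cell '.' (not opp) -> no flip
Dir SE: opp run (2,2) (3,3) (4,4), next='.' -> no flip
All flips: (1,2)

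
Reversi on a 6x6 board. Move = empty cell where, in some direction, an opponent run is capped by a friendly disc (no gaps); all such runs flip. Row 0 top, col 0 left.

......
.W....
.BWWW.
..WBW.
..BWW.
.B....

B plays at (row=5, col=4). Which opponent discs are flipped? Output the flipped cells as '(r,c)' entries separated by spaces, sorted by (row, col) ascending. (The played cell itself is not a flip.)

Answer: (3,2) (4,3)

Derivation:
Dir NW: opp run (4,3) (3,2) capped by B -> flip
Dir N: opp run (4,4) (3,4) (2,4), next='.' -> no flip
Dir NE: first cell '.' (not opp) -> no flip
Dir W: first cell '.' (not opp) -> no flip
Dir E: first cell '.' (not opp) -> no flip
Dir SW: edge -> no flip
Dir S: edge -> no flip
Dir SE: edge -> no flip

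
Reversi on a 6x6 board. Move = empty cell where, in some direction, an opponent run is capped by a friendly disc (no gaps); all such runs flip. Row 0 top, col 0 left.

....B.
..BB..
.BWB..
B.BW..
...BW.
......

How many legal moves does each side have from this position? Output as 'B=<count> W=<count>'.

-- B to move --
(1,1): no bracket -> illegal
(2,4): no bracket -> illegal
(3,1): flips 1 -> legal
(3,4): flips 1 -> legal
(3,5): no bracket -> illegal
(4,2): no bracket -> illegal
(4,5): flips 1 -> legal
(5,3): no bracket -> illegal
(5,4): no bracket -> illegal
(5,5): no bracket -> illegal
B mobility = 3
-- W to move --
(0,1): no bracket -> illegal
(0,2): flips 1 -> legal
(0,3): flips 2 -> legal
(0,5): no bracket -> illegal
(1,0): no bracket -> illegal
(1,1): no bracket -> illegal
(1,4): no bracket -> illegal
(1,5): no bracket -> illegal
(2,0): flips 1 -> legal
(2,4): flips 1 -> legal
(3,1): flips 1 -> legal
(3,4): no bracket -> illegal
(4,0): no bracket -> illegal
(4,1): no bracket -> illegal
(4,2): flips 2 -> legal
(5,2): no bracket -> illegal
(5,3): flips 1 -> legal
(5,4): no bracket -> illegal
W mobility = 7

Answer: B=3 W=7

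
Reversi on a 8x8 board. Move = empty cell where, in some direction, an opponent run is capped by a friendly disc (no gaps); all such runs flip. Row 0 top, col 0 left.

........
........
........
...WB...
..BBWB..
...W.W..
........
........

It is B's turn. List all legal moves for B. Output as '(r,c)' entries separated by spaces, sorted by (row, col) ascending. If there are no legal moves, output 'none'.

Answer: (2,3) (2,4) (3,2) (5,4) (6,3) (6,4) (6,5)

Derivation:
(2,2): no bracket -> illegal
(2,3): flips 1 -> legal
(2,4): flips 1 -> legal
(3,2): flips 1 -> legal
(3,5): no bracket -> illegal
(4,6): no bracket -> illegal
(5,2): no bracket -> illegal
(5,4): flips 1 -> legal
(5,6): no bracket -> illegal
(6,2): no bracket -> illegal
(6,3): flips 1 -> legal
(6,4): flips 1 -> legal
(6,5): flips 1 -> legal
(6,6): no bracket -> illegal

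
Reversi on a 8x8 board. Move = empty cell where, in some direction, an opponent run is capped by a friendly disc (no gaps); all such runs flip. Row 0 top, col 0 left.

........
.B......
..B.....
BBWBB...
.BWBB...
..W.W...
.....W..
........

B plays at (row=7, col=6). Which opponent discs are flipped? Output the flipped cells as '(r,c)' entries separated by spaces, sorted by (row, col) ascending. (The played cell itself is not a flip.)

Dir NW: opp run (6,5) (5,4) capped by B -> flip
Dir N: first cell '.' (not opp) -> no flip
Dir NE: first cell '.' (not opp) -> no flip
Dir W: first cell '.' (not opp) -> no flip
Dir E: first cell '.' (not opp) -> no flip
Dir SW: edge -> no flip
Dir S: edge -> no flip
Dir SE: edge -> no flip

Answer: (5,4) (6,5)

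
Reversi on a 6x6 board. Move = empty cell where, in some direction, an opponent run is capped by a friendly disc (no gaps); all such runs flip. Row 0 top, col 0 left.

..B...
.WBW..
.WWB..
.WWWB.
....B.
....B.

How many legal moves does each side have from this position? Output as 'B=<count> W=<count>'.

Answer: B=10 W=5

Derivation:
-- B to move --
(0,0): flips 3 -> legal
(0,1): no bracket -> illegal
(0,3): flips 1 -> legal
(0,4): no bracket -> illegal
(1,0): flips 1 -> legal
(1,4): flips 1 -> legal
(2,0): flips 3 -> legal
(2,4): flips 1 -> legal
(3,0): flips 4 -> legal
(4,0): no bracket -> illegal
(4,1): flips 1 -> legal
(4,2): flips 2 -> legal
(4,3): flips 1 -> legal
B mobility = 10
-- W to move --
(0,1): no bracket -> illegal
(0,3): flips 1 -> legal
(1,4): flips 1 -> legal
(2,4): flips 1 -> legal
(2,5): no bracket -> illegal
(3,5): flips 1 -> legal
(4,3): no bracket -> illegal
(4,5): no bracket -> illegal
(5,3): no bracket -> illegal
(5,5): flips 1 -> legal
W mobility = 5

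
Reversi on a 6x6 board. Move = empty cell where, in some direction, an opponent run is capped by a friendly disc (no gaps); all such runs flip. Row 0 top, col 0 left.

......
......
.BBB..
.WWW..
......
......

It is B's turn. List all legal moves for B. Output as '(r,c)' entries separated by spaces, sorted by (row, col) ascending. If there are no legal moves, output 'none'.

Answer: (4,0) (4,1) (4,2) (4,3) (4,4)

Derivation:
(2,0): no bracket -> illegal
(2,4): no bracket -> illegal
(3,0): no bracket -> illegal
(3,4): no bracket -> illegal
(4,0): flips 1 -> legal
(4,1): flips 2 -> legal
(4,2): flips 1 -> legal
(4,3): flips 2 -> legal
(4,4): flips 1 -> legal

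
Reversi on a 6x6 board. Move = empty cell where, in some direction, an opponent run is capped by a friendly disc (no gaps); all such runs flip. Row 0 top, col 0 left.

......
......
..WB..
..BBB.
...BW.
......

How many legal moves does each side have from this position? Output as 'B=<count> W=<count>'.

-- B to move --
(1,1): flips 1 -> legal
(1,2): flips 1 -> legal
(1,3): no bracket -> illegal
(2,1): flips 1 -> legal
(3,1): no bracket -> illegal
(3,5): no bracket -> illegal
(4,5): flips 1 -> legal
(5,3): no bracket -> illegal
(5,4): flips 1 -> legal
(5,5): flips 1 -> legal
B mobility = 6
-- W to move --
(1,2): no bracket -> illegal
(1,3): no bracket -> illegal
(1,4): no bracket -> illegal
(2,1): no bracket -> illegal
(2,4): flips 2 -> legal
(2,5): no bracket -> illegal
(3,1): no bracket -> illegal
(3,5): no bracket -> illegal
(4,1): no bracket -> illegal
(4,2): flips 2 -> legal
(4,5): no bracket -> illegal
(5,2): no bracket -> illegal
(5,3): no bracket -> illegal
(5,4): no bracket -> illegal
W mobility = 2

Answer: B=6 W=2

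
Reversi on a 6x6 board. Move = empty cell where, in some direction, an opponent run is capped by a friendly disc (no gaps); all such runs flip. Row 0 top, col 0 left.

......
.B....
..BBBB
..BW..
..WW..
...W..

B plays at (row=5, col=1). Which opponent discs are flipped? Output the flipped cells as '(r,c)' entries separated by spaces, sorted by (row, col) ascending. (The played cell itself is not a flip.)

Answer: (3,3) (4,2)

Derivation:
Dir NW: first cell '.' (not opp) -> no flip
Dir N: first cell '.' (not opp) -> no flip
Dir NE: opp run (4,2) (3,3) capped by B -> flip
Dir W: first cell '.' (not opp) -> no flip
Dir E: first cell '.' (not opp) -> no flip
Dir SW: edge -> no flip
Dir S: edge -> no flip
Dir SE: edge -> no flip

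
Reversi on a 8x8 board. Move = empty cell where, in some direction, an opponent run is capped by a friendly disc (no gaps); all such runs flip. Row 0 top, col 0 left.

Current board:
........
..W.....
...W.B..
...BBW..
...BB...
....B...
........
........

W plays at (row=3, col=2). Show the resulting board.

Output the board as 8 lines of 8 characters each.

Place W at (3,2); scan 8 dirs for brackets.
Dir NW: first cell '.' (not opp) -> no flip
Dir N: first cell '.' (not opp) -> no flip
Dir NE: first cell 'W' (not opp) -> no flip
Dir W: first cell '.' (not opp) -> no flip
Dir E: opp run (3,3) (3,4) capped by W -> flip
Dir SW: first cell '.' (not opp) -> no flip
Dir S: first cell '.' (not opp) -> no flip
Dir SE: opp run (4,3) (5,4), next='.' -> no flip
All flips: (3,3) (3,4)

Answer: ........
..W.....
...W.B..
..WWWW..
...BB...
....B...
........
........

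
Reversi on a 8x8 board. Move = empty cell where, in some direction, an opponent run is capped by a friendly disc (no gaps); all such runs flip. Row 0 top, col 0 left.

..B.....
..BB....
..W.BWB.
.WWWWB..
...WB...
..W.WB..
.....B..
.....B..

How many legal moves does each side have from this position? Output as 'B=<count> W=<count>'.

-- B to move --
(1,1): flips 2 -> legal
(1,4): no bracket -> illegal
(1,5): flips 1 -> legal
(1,6): no bracket -> illegal
(2,0): no bracket -> illegal
(2,1): flips 3 -> legal
(2,3): no bracket -> illegal
(3,0): flips 4 -> legal
(3,6): no bracket -> illegal
(4,0): flips 2 -> legal
(4,1): no bracket -> illegal
(4,2): flips 4 -> legal
(4,5): no bracket -> illegal
(5,1): no bracket -> illegal
(5,3): flips 1 -> legal
(6,1): no bracket -> illegal
(6,2): no bracket -> illegal
(6,3): no bracket -> illegal
(6,4): flips 1 -> legal
B mobility = 8
-- W to move --
(0,1): no bracket -> illegal
(0,3): no bracket -> illegal
(0,4): flips 1 -> legal
(1,1): no bracket -> illegal
(1,4): flips 1 -> legal
(1,5): flips 1 -> legal
(1,6): no bracket -> illegal
(1,7): no bracket -> illegal
(2,1): no bracket -> illegal
(2,3): flips 1 -> legal
(2,7): flips 1 -> legal
(3,6): flips 1 -> legal
(3,7): no bracket -> illegal
(4,5): flips 2 -> legal
(4,6): no bracket -> illegal
(5,3): no bracket -> illegal
(5,6): flips 1 -> legal
(6,4): no bracket -> illegal
(6,6): flips 2 -> legal
(7,4): no bracket -> illegal
(7,6): flips 1 -> legal
W mobility = 10

Answer: B=8 W=10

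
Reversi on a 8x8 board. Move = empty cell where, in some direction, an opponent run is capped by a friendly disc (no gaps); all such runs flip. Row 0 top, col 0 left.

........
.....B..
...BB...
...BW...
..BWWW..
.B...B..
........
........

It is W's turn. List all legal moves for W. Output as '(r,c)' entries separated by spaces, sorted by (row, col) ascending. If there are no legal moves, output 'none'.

(0,4): no bracket -> illegal
(0,5): no bracket -> illegal
(0,6): no bracket -> illegal
(1,2): flips 1 -> legal
(1,3): flips 2 -> legal
(1,4): flips 1 -> legal
(1,6): no bracket -> illegal
(2,2): flips 1 -> legal
(2,5): no bracket -> illegal
(2,6): no bracket -> illegal
(3,1): no bracket -> illegal
(3,2): flips 1 -> legal
(3,5): no bracket -> illegal
(4,0): no bracket -> illegal
(4,1): flips 1 -> legal
(4,6): no bracket -> illegal
(5,0): no bracket -> illegal
(5,2): no bracket -> illegal
(5,3): no bracket -> illegal
(5,4): no bracket -> illegal
(5,6): no bracket -> illegal
(6,0): no bracket -> illegal
(6,1): no bracket -> illegal
(6,2): no bracket -> illegal
(6,4): no bracket -> illegal
(6,5): flips 1 -> legal
(6,6): flips 1 -> legal

Answer: (1,2) (1,3) (1,4) (2,2) (3,2) (4,1) (6,5) (6,6)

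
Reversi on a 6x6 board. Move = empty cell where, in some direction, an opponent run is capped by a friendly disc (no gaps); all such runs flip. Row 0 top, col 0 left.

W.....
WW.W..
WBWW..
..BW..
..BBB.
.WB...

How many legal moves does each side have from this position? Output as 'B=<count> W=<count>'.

-- B to move --
(0,1): flips 1 -> legal
(0,2): no bracket -> illegal
(0,3): flips 3 -> legal
(0,4): no bracket -> illegal
(1,2): flips 1 -> legal
(1,4): flips 1 -> legal
(2,4): flips 3 -> legal
(3,0): no bracket -> illegal
(3,1): no bracket -> illegal
(3,4): flips 1 -> legal
(4,0): no bracket -> illegal
(4,1): no bracket -> illegal
(5,0): flips 1 -> legal
B mobility = 7
-- W to move --
(1,2): no bracket -> illegal
(3,0): no bracket -> illegal
(3,1): flips 2 -> legal
(3,4): no bracket -> illegal
(3,5): no bracket -> illegal
(4,1): flips 1 -> legal
(4,5): no bracket -> illegal
(5,3): flips 2 -> legal
(5,4): flips 3 -> legal
(5,5): flips 1 -> legal
W mobility = 5

Answer: B=7 W=5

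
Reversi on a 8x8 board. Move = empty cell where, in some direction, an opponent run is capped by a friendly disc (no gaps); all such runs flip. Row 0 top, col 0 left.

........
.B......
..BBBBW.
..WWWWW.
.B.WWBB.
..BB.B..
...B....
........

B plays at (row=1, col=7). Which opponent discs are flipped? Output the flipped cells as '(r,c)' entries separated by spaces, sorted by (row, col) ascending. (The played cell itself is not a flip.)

Dir NW: first cell '.' (not opp) -> no flip
Dir N: first cell '.' (not opp) -> no flip
Dir NE: edge -> no flip
Dir W: first cell '.' (not opp) -> no flip
Dir E: edge -> no flip
Dir SW: opp run (2,6) (3,5) (4,4) capped by B -> flip
Dir S: first cell '.' (not opp) -> no flip
Dir SE: edge -> no flip

Answer: (2,6) (3,5) (4,4)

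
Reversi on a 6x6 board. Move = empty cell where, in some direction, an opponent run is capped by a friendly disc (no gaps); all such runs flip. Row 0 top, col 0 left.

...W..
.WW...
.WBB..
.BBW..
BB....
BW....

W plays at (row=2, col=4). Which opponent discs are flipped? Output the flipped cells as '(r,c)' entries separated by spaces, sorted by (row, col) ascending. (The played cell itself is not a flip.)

Answer: (2,2) (2,3)

Derivation:
Dir NW: first cell '.' (not opp) -> no flip
Dir N: first cell '.' (not opp) -> no flip
Dir NE: first cell '.' (not opp) -> no flip
Dir W: opp run (2,3) (2,2) capped by W -> flip
Dir E: first cell '.' (not opp) -> no flip
Dir SW: first cell 'W' (not opp) -> no flip
Dir S: first cell '.' (not opp) -> no flip
Dir SE: first cell '.' (not opp) -> no flip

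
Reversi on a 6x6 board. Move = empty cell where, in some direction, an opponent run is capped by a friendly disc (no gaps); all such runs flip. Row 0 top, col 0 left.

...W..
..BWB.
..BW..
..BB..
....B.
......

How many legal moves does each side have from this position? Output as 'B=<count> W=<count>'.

-- B to move --
(0,2): no bracket -> illegal
(0,4): flips 1 -> legal
(2,4): flips 1 -> legal
(3,4): flips 1 -> legal
B mobility = 3
-- W to move --
(0,1): flips 1 -> legal
(0,2): no bracket -> illegal
(0,4): no bracket -> illegal
(0,5): flips 1 -> legal
(1,1): flips 1 -> legal
(1,5): flips 1 -> legal
(2,1): flips 2 -> legal
(2,4): no bracket -> illegal
(2,5): flips 1 -> legal
(3,1): flips 1 -> legal
(3,4): no bracket -> illegal
(3,5): no bracket -> illegal
(4,1): flips 1 -> legal
(4,2): no bracket -> illegal
(4,3): flips 1 -> legal
(4,5): no bracket -> illegal
(5,3): no bracket -> illegal
(5,4): no bracket -> illegal
(5,5): no bracket -> illegal
W mobility = 9

Answer: B=3 W=9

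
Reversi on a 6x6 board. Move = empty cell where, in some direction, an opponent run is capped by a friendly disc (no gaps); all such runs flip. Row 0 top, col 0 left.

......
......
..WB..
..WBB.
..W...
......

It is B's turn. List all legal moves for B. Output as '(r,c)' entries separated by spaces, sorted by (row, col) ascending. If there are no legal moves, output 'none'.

Answer: (1,1) (2,1) (3,1) (4,1) (5,1)

Derivation:
(1,1): flips 1 -> legal
(1,2): no bracket -> illegal
(1,3): no bracket -> illegal
(2,1): flips 1 -> legal
(3,1): flips 1 -> legal
(4,1): flips 1 -> legal
(4,3): no bracket -> illegal
(5,1): flips 1 -> legal
(5,2): no bracket -> illegal
(5,3): no bracket -> illegal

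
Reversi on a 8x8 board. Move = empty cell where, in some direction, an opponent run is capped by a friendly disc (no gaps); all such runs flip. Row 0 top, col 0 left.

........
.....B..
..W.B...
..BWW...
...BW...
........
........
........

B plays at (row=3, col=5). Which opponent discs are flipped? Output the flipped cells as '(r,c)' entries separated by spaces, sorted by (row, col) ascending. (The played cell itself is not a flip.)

Dir NW: first cell 'B' (not opp) -> no flip
Dir N: first cell '.' (not opp) -> no flip
Dir NE: first cell '.' (not opp) -> no flip
Dir W: opp run (3,4) (3,3) capped by B -> flip
Dir E: first cell '.' (not opp) -> no flip
Dir SW: opp run (4,4), next='.' -> no flip
Dir S: first cell '.' (not opp) -> no flip
Dir SE: first cell '.' (not opp) -> no flip

Answer: (3,3) (3,4)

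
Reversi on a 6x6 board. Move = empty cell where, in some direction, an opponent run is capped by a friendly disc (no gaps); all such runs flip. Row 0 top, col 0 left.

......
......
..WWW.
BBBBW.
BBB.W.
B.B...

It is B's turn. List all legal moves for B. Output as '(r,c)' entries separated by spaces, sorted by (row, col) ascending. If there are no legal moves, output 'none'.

(1,1): flips 1 -> legal
(1,2): flips 1 -> legal
(1,3): flips 2 -> legal
(1,4): flips 1 -> legal
(1,5): flips 1 -> legal
(2,1): no bracket -> illegal
(2,5): no bracket -> illegal
(3,5): flips 1 -> legal
(4,3): no bracket -> illegal
(4,5): no bracket -> illegal
(5,3): no bracket -> illegal
(5,4): no bracket -> illegal
(5,5): flips 1 -> legal

Answer: (1,1) (1,2) (1,3) (1,4) (1,5) (3,5) (5,5)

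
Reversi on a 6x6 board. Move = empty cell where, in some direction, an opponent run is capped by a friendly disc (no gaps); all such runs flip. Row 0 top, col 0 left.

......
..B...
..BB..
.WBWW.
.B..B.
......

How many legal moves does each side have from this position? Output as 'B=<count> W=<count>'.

-- B to move --
(2,0): no bracket -> illegal
(2,1): flips 1 -> legal
(2,4): flips 1 -> legal
(2,5): no bracket -> illegal
(3,0): flips 1 -> legal
(3,5): flips 2 -> legal
(4,0): flips 1 -> legal
(4,2): no bracket -> illegal
(4,3): flips 1 -> legal
(4,5): flips 1 -> legal
B mobility = 7
-- W to move --
(0,1): flips 2 -> legal
(0,2): no bracket -> illegal
(0,3): no bracket -> illegal
(1,1): flips 1 -> legal
(1,3): flips 2 -> legal
(1,4): no bracket -> illegal
(2,1): no bracket -> illegal
(2,4): no bracket -> illegal
(3,0): no bracket -> illegal
(3,5): no bracket -> illegal
(4,0): no bracket -> illegal
(4,2): no bracket -> illegal
(4,3): no bracket -> illegal
(4,5): no bracket -> illegal
(5,0): no bracket -> illegal
(5,1): flips 1 -> legal
(5,2): no bracket -> illegal
(5,3): no bracket -> illegal
(5,4): flips 1 -> legal
(5,5): flips 1 -> legal
W mobility = 6

Answer: B=7 W=6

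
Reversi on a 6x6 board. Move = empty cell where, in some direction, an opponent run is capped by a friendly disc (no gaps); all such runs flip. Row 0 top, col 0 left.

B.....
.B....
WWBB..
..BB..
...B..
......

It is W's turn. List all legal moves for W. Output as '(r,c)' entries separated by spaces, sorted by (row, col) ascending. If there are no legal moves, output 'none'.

Answer: (0,1) (0,2) (2,4) (5,4)

Derivation:
(0,1): flips 1 -> legal
(0,2): flips 1 -> legal
(1,0): no bracket -> illegal
(1,2): no bracket -> illegal
(1,3): no bracket -> illegal
(1,4): no bracket -> illegal
(2,4): flips 2 -> legal
(3,1): no bracket -> illegal
(3,4): no bracket -> illegal
(4,1): no bracket -> illegal
(4,2): no bracket -> illegal
(4,4): no bracket -> illegal
(5,2): no bracket -> illegal
(5,3): no bracket -> illegal
(5,4): flips 2 -> legal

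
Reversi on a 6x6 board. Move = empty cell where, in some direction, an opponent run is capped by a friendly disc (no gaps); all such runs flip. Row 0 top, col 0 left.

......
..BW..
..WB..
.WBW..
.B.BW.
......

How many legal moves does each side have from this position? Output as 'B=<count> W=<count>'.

Answer: B=6 W=6

Derivation:
-- B to move --
(0,2): no bracket -> illegal
(0,3): flips 1 -> legal
(0,4): no bracket -> illegal
(1,1): no bracket -> illegal
(1,4): flips 1 -> legal
(2,0): no bracket -> illegal
(2,1): flips 2 -> legal
(2,4): no bracket -> illegal
(3,0): flips 1 -> legal
(3,4): flips 1 -> legal
(3,5): no bracket -> illegal
(4,0): no bracket -> illegal
(4,2): no bracket -> illegal
(4,5): flips 1 -> legal
(5,3): no bracket -> illegal
(5,4): no bracket -> illegal
(5,5): no bracket -> illegal
B mobility = 6
-- W to move --
(0,1): no bracket -> illegal
(0,2): flips 1 -> legal
(0,3): no bracket -> illegal
(1,1): flips 1 -> legal
(1,4): no bracket -> illegal
(2,1): no bracket -> illegal
(2,4): flips 1 -> legal
(3,0): no bracket -> illegal
(3,4): no bracket -> illegal
(4,0): no bracket -> illegal
(4,2): flips 2 -> legal
(5,0): no bracket -> illegal
(5,1): flips 1 -> legal
(5,2): no bracket -> illegal
(5,3): flips 1 -> legal
(5,4): no bracket -> illegal
W mobility = 6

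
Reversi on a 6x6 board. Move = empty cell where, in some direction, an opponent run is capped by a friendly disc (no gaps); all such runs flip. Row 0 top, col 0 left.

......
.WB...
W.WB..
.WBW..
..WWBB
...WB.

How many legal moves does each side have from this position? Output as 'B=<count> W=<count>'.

-- B to move --
(0,0): flips 3 -> legal
(0,1): no bracket -> illegal
(0,2): no bracket -> illegal
(1,0): flips 1 -> legal
(1,3): no bracket -> illegal
(2,1): flips 1 -> legal
(2,4): no bracket -> illegal
(3,0): flips 1 -> legal
(3,4): flips 1 -> legal
(4,0): no bracket -> illegal
(4,1): flips 2 -> legal
(5,1): no bracket -> illegal
(5,2): flips 2 -> legal
B mobility = 7
-- W to move --
(0,1): no bracket -> illegal
(0,2): flips 1 -> legal
(0,3): no bracket -> illegal
(1,3): flips 2 -> legal
(1,4): no bracket -> illegal
(2,1): flips 1 -> legal
(2,4): flips 1 -> legal
(3,4): no bracket -> illegal
(3,5): flips 1 -> legal
(4,1): no bracket -> illegal
(5,5): flips 2 -> legal
W mobility = 6

Answer: B=7 W=6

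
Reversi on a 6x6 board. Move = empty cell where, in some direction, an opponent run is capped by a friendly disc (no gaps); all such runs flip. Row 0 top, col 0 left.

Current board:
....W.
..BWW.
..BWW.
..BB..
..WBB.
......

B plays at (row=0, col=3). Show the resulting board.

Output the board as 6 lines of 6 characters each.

Answer: ...BW.
..BBW.
..BBW.
..BB..
..WBB.
......

Derivation:
Place B at (0,3); scan 8 dirs for brackets.
Dir NW: edge -> no flip
Dir N: edge -> no flip
Dir NE: edge -> no flip
Dir W: first cell '.' (not opp) -> no flip
Dir E: opp run (0,4), next='.' -> no flip
Dir SW: first cell 'B' (not opp) -> no flip
Dir S: opp run (1,3) (2,3) capped by B -> flip
Dir SE: opp run (1,4), next='.' -> no flip
All flips: (1,3) (2,3)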